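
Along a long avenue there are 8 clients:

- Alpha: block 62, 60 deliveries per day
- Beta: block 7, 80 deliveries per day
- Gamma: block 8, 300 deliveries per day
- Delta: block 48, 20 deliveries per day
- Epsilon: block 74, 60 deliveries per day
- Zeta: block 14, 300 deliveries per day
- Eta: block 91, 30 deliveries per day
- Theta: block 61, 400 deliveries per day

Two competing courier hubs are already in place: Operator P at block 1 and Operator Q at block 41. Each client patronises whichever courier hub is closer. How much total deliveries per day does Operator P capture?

The indifferent point is the midpoint (1+41)/2 = 21; clients left of it (closer to Operator P at 1) go to Operator P, those right go to Operator Q.
  Beta at 7 (w=80) → Operator P
  Gamma at 8 (w=300) → Operator P
  Zeta at 14 (w=300) → Operator P
  Delta at 48 (w=20) → Operator Q
  Theta at 61 (w=400) → Operator Q
  Alpha at 62 (w=60) → Operator Q
  Epsilon at 74 (w=60) → Operator Q
  Eta at 91 (w=30) → Operator Q
Operator P captures 680; Operator Q captures 570.

680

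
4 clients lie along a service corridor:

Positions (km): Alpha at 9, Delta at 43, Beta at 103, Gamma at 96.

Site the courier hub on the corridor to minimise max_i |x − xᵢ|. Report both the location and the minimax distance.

The 1-center on a line is the midpoint of the two extreme points: leftmost at 9, rightmost at 103.
Optimal location = (9 + 103)/2 = 56; maximum distance = (103 − 9)/2 = 47.

location 56, max distance 47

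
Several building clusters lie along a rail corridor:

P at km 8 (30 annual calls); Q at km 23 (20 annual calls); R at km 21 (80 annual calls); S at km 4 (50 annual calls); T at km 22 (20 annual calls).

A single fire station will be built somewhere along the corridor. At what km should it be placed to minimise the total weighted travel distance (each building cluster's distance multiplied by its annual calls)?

x = 21

For a sum of weighted absolute distances on a line, the optimum is the weighted median (not the mean). Total weight W = 200; half-weight = 100.
Sort by position and accumulate weight:
  km 4 (S, w=50) → cum 50
  km 8 (P, w=30) → cum 80
  km 21 (R, w=80) → cum 160  ≥ 100 → median here
  km 22 (T, w=20) → cum 180
  km 23 (Q, w=20) → cum 200
Optimal location: km 21.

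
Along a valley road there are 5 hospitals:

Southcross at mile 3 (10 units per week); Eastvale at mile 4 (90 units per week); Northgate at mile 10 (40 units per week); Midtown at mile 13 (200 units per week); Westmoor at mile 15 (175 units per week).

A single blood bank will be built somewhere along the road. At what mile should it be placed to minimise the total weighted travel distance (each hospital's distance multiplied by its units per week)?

For a sum of weighted absolute distances on a line, the optimum is the weighted median (not the mean). Total weight W = 515; half-weight = 257.5.
Sort by position and accumulate weight:
  mile 3 (Southcross, w=10) → cum 10
  mile 4 (Eastvale, w=90) → cum 100
  mile 10 (Northgate, w=40) → cum 140
  mile 13 (Midtown, w=200) → cum 340  ≥ 257.5 → median here
  mile 15 (Westmoor, w=175) → cum 515
Optimal location: mile 13.

x = 13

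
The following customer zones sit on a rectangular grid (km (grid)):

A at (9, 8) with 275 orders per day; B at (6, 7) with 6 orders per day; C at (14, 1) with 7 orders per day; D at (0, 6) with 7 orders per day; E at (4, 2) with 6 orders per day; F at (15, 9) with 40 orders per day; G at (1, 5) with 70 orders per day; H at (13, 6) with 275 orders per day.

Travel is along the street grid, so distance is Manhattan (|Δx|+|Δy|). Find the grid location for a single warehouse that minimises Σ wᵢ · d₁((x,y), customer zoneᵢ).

(9, 6)

Manhattan distance separates: Σwᵢ(|x−xᵢ|+|y−yᵢ|) = Σwᵢ|x−xᵢ| + Σwᵢ|y−yᵢ|, so x and y are optimised independently as 1-D weighted medians.
Total weight W = 686; half = 343.
x-coordinate, sorted with cumulative weight:
  x=0 (D, w=7) cum 7
  x=1 (G, w=70) cum 77
  x=4 (E, w=6) cum 83
  x=6 (B, w=6) cum 89
  x=9 (A, w=275) cum 364  ← median
  x=13 (H, w=275) cum 639
  x=14 (C, w=7) cum 646
  x=15 (F, w=40) cum 686
⇒ x* = 9
y-coordinate, sorted with cumulative weight:
  y=1 (C, w=7) cum 7
  y=2 (E, w=6) cum 13
  y=5 (G, w=70) cum 83
  y=6 (D, w=7) cum 90
  y=6 (H, w=275) cum 365  ← median
  y=7 (B, w=6) cum 371
  y=8 (A, w=275) cum 646
  y=9 (F, w=40) cum 686
⇒ y* = 6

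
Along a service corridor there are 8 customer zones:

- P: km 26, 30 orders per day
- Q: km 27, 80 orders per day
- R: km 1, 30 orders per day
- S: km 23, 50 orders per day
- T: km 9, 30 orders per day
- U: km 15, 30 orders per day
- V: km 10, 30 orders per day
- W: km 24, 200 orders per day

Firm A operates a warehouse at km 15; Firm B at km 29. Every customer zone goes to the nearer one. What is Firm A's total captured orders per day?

The indifferent point is the midpoint (15+29)/2 = 22; customer zones left of it (closer to Firm A at 15) go to Firm A, those right go to Firm B.
  R at 1 (w=30) → Firm A
  T at 9 (w=30) → Firm A
  V at 10 (w=30) → Firm A
  U at 15 (w=30) → Firm A
  S at 23 (w=50) → Firm B
  W at 24 (w=200) → Firm B
  P at 26 (w=30) → Firm B
  Q at 27 (w=80) → Firm B
Firm A captures 120; Firm B captures 360.

120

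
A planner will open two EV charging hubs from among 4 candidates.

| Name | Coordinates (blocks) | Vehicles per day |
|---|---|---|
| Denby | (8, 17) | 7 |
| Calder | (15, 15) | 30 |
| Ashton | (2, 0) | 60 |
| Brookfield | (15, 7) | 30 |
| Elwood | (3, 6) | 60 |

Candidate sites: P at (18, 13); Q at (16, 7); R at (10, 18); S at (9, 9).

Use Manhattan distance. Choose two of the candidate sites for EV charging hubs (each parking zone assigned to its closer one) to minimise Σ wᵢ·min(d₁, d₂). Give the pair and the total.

{Q, S}, total 1863

Evaluate every pair (each demand assigned to the nearer of the two):
  {Q, S}: total = 1863
  {P, S}: total = 1953
  {R, S}: total = 2001
  {P, Q}: total = 2378
  {Q, R}: total = 2391
  {P, R}: total = 3141
Best pair: {Q, S} with total 1863.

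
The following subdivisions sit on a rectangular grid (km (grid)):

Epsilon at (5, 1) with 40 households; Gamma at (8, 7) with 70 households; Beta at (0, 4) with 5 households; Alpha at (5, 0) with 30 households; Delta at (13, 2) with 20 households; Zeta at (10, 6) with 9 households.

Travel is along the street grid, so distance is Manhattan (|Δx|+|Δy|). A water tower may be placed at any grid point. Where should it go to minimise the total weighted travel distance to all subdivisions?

Manhattan distance separates: Σwᵢ(|x−xᵢ|+|y−yᵢ|) = Σwᵢ|x−xᵢ| + Σwᵢ|y−yᵢ|, so x and y are optimised independently as 1-D weighted medians.
Total weight W = 174; half = 87.
x-coordinate, sorted with cumulative weight:
  x=0 (Beta, w=5) cum 5
  x=5 (Epsilon, w=40) cum 45
  x=5 (Alpha, w=30) cum 75
  x=8 (Gamma, w=70) cum 145  ← median
  x=10 (Zeta, w=9) cum 154
  x=13 (Delta, w=20) cum 174
⇒ x* = 8
y-coordinate, sorted with cumulative weight:
  y=0 (Alpha, w=30) cum 30
  y=1 (Epsilon, w=40) cum 70
  y=2 (Delta, w=20) cum 90  ← median
  y=4 (Beta, w=5) cum 95
  y=6 (Zeta, w=9) cum 104
  y=7 (Gamma, w=70) cum 174
⇒ y* = 2

(8, 2)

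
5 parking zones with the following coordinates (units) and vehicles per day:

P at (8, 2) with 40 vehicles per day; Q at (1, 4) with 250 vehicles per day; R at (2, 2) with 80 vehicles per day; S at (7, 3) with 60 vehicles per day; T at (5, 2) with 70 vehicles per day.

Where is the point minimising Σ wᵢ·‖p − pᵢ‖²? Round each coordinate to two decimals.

(3.00, 3.12)

The minimiser of Σwᵢ‖p−pᵢ‖² is the weighted centroid p* = (Σwᵢpᵢ)/(Σwᵢ).
Σwᵢ = 500.
Σwᵢxᵢ = 40·8 + 250·1 + 80·2 + 60·7 + 70·5 = 1500.
Σwᵢyᵢ = 40·2 + 250·4 + 80·2 + 60·3 + 70·2 = 1560.
x* = 1500/500 = 3.00, y* = 1560/500 = 3.12.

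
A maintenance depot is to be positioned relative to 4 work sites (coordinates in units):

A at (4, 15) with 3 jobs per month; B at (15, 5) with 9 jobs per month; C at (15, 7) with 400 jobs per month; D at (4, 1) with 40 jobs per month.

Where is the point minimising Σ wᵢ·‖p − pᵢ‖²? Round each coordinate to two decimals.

(13.95, 6.48)

The minimiser of Σwᵢ‖p−pᵢ‖² is the weighted centroid p* = (Σwᵢpᵢ)/(Σwᵢ).
Σwᵢ = 452.
Σwᵢxᵢ = 3·4 + 9·15 + 400·15 + 40·4 = 6307.
Σwᵢyᵢ = 3·15 + 9·5 + 400·7 + 40·1 = 2930.
x* = 6307/452 = 13.95, y* = 2930/452 = 6.48.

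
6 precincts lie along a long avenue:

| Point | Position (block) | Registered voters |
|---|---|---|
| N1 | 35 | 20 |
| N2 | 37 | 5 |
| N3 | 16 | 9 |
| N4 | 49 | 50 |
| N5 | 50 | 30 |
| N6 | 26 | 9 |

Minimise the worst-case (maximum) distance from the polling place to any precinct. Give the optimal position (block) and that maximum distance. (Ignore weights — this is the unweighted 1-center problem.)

location 33, max distance 17

The 1-center on a line is the midpoint of the two extreme points: leftmost at 16, rightmost at 50.
Optimal location = (16 + 50)/2 = 33; maximum distance = (50 − 16)/2 = 17.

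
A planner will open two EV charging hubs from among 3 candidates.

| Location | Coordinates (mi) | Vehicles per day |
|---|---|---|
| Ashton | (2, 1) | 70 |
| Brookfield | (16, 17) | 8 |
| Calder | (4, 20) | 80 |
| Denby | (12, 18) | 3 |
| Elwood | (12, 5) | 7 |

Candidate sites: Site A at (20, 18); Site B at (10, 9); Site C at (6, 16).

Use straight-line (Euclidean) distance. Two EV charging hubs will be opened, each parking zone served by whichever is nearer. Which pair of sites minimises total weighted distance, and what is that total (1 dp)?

Evaluate every pair (each demand assigned to the nearer of the two):
  {Site B, Site C}: total = 1280.0
  {Site A, Site C}: total = 1584.1
  {Site A, Site B}: total = 1882.6
Best pair: {Site B, Site C} with total 1280.0.

{Site B, Site C}, total 1280.0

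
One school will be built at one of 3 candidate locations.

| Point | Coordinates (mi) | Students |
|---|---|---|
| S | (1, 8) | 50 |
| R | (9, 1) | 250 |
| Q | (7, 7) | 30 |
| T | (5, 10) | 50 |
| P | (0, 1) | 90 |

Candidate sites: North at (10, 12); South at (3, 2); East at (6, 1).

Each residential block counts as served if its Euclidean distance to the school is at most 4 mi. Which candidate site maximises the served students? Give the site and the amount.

Coverage radius r = 4 mi; a point is covered iff (Δx)²+(Δy)² ≤ 4² = 16.
  North (10, 12): covers {none} → 0
  South (3, 2): covers {P} → 90
  East (6, 1): covers {R} → 250
Maximum coverage at East: 250 students.

East, covering 250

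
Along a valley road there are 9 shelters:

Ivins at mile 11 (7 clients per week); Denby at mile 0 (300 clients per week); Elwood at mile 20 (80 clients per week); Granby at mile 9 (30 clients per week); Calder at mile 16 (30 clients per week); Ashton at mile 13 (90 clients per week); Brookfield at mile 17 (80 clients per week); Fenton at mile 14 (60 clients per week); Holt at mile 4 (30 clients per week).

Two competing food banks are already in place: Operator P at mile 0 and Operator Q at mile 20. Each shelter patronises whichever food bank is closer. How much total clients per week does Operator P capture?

The indifferent point is the midpoint (0+20)/2 = 10; shelters left of it (closer to Operator P at 0) go to Operator P, those right go to Operator Q.
  Denby at 0 (w=300) → Operator P
  Holt at 4 (w=30) → Operator P
  Granby at 9 (w=30) → Operator P
  Ivins at 11 (w=7) → Operator Q
  Ashton at 13 (w=90) → Operator Q
  Fenton at 14 (w=60) → Operator Q
  Calder at 16 (w=30) → Operator Q
  Brookfield at 17 (w=80) → Operator Q
  Elwood at 20 (w=80) → Operator Q
Operator P captures 360; Operator Q captures 347.

360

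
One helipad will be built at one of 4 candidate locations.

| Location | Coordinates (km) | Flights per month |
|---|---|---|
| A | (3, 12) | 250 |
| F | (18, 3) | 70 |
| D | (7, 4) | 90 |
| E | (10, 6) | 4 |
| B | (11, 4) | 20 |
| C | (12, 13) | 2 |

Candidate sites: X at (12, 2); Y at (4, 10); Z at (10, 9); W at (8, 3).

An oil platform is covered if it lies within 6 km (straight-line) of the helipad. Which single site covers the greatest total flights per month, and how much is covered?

Coverage radius r = 6 km; a point is covered iff (Δx)²+(Δy)² ≤ 6² = 36.
  X (12, 2): covers {D, E, B} → 114
  Y (4, 10): covers {A} → 250
  Z (10, 9): covers {D, E, B, C} → 116
  W (8, 3): covers {D, E, B} → 114
Maximum coverage at Y: 250 flights per month.

Y, covering 250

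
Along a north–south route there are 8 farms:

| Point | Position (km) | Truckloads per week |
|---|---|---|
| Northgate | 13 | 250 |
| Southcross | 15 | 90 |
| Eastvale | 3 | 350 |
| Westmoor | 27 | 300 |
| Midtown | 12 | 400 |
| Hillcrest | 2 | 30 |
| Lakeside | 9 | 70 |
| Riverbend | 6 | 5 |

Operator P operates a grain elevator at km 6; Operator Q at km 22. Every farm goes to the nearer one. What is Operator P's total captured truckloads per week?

The indifferent point is the midpoint (6+22)/2 = 14; farms left of it (closer to Operator P at 6) go to Operator P, those right go to Operator Q.
  Hillcrest at 2 (w=30) → Operator P
  Eastvale at 3 (w=350) → Operator P
  Riverbend at 6 (w=5) → Operator P
  Lakeside at 9 (w=70) → Operator P
  Midtown at 12 (w=400) → Operator P
  Northgate at 13 (w=250) → Operator P
  Southcross at 15 (w=90) → Operator Q
  Westmoor at 27 (w=300) → Operator Q
Operator P captures 1105; Operator Q captures 390.

1105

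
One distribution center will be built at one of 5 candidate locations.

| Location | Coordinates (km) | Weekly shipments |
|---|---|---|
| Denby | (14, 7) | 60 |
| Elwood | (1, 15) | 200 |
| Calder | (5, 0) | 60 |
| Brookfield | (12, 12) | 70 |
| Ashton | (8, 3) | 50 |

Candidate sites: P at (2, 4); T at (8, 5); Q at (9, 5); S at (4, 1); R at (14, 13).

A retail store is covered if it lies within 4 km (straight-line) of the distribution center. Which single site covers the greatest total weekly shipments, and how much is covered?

R, covering 70

Coverage radius r = 4 km; a point is covered iff (Δx)²+(Δy)² ≤ 4² = 16.
  P (2, 4): covers {none} → 0
  T (8, 5): covers {Ashton} → 50
  Q (9, 5): covers {Ashton} → 50
  S (4, 1): covers {Calder} → 60
  R (14, 13): covers {Brookfield} → 70
Maximum coverage at R: 70 weekly shipments.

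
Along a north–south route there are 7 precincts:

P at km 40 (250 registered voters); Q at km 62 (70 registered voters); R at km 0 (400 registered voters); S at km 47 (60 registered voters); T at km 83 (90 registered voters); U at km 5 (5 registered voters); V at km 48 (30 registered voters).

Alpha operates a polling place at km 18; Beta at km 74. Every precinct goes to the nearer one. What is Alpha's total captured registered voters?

The indifferent point is the midpoint (18+74)/2 = 46; precincts left of it (closer to Alpha at 18) go to Alpha, those right go to Beta.
  R at 0 (w=400) → Alpha
  U at 5 (w=5) → Alpha
  P at 40 (w=250) → Alpha
  S at 47 (w=60) → Beta
  V at 48 (w=30) → Beta
  Q at 62 (w=70) → Beta
  T at 83 (w=90) → Beta
Alpha captures 655; Beta captures 250.

655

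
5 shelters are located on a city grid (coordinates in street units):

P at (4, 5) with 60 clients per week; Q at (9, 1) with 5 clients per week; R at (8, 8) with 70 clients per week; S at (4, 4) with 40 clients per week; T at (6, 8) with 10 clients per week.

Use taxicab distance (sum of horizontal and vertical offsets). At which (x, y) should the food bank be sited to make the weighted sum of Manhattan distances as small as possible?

(4, 5)

Manhattan distance separates: Σwᵢ(|x−xᵢ|+|y−yᵢ|) = Σwᵢ|x−xᵢ| + Σwᵢ|y−yᵢ|, so x and y are optimised independently as 1-D weighted medians.
Total weight W = 185; half = 92.5.
x-coordinate, sorted with cumulative weight:
  x=4 (P, w=60) cum 60
  x=4 (S, w=40) cum 100  ← median
  x=6 (T, w=10) cum 110
  x=8 (R, w=70) cum 180
  x=9 (Q, w=5) cum 185
⇒ x* = 4
y-coordinate, sorted with cumulative weight:
  y=1 (Q, w=5) cum 5
  y=4 (S, w=40) cum 45
  y=5 (P, w=60) cum 105  ← median
  y=8 (R, w=70) cum 175
  y=8 (T, w=10) cum 185
⇒ y* = 5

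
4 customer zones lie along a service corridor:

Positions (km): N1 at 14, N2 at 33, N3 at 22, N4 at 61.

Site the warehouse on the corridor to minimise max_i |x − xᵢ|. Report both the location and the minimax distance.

The 1-center on a line is the midpoint of the two extreme points: leftmost at 14, rightmost at 61.
Optimal location = (14 + 61)/2 = 37.5; maximum distance = (61 − 14)/2 = 23.5.

location 37.5, max distance 23.5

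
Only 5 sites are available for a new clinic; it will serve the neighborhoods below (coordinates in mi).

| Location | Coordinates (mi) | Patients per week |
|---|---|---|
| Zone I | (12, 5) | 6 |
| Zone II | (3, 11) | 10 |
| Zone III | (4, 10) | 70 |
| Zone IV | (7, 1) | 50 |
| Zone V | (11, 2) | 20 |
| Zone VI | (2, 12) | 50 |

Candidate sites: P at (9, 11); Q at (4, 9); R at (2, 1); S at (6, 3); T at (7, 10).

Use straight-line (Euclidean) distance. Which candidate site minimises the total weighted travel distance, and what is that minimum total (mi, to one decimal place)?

Total weighted distance at each candidate:
  P (9, 11): total = 1505.0
  Q (4, 9): total = 951.5
  R (2, 1): total = 1791.6
  S (6, 3): total = 1339.2
  T (7, 10): total = 1191.8
Minimum is at Q with total 951.5 mi.

Q, total 951.5 mi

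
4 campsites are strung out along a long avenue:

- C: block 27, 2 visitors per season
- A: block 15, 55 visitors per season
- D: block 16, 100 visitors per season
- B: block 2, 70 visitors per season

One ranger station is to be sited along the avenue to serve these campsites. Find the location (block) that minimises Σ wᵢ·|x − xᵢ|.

x = 15

For a sum of weighted absolute distances on a line, the optimum is the weighted median (not the mean). Total weight W = 227; half-weight = 113.5.
Sort by position and accumulate weight:
  block 2 (B, w=70) → cum 70
  block 15 (A, w=55) → cum 125  ≥ 113.5 → median here
  block 16 (D, w=100) → cum 225
  block 27 (C, w=2) → cum 227
Optimal location: block 15.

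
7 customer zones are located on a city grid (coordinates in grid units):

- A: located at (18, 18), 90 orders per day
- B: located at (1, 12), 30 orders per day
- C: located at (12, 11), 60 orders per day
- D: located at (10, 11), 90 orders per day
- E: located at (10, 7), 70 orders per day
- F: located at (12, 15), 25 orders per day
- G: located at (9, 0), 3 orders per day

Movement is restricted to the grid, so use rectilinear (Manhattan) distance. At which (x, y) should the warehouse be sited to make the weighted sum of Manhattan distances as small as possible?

Manhattan distance separates: Σwᵢ(|x−xᵢ|+|y−yᵢ|) = Σwᵢ|x−xᵢ| + Σwᵢ|y−yᵢ|, so x and y are optimised independently as 1-D weighted medians.
Total weight W = 368; half = 184.
x-coordinate, sorted with cumulative weight:
  x=1 (B, w=30) cum 30
  x=9 (G, w=3) cum 33
  x=10 (D, w=90) cum 123
  x=10 (E, w=70) cum 193  ← median
  x=12 (C, w=60) cum 253
  x=12 (F, w=25) cum 278
  x=18 (A, w=90) cum 368
⇒ x* = 10
y-coordinate, sorted with cumulative weight:
  y=0 (G, w=3) cum 3
  y=7 (E, w=70) cum 73
  y=11 (C, w=60) cum 133
  y=11 (D, w=90) cum 223  ← median
  y=12 (B, w=30) cum 253
  y=15 (F, w=25) cum 278
  y=18 (A, w=90) cum 368
⇒ y* = 11

(10, 11)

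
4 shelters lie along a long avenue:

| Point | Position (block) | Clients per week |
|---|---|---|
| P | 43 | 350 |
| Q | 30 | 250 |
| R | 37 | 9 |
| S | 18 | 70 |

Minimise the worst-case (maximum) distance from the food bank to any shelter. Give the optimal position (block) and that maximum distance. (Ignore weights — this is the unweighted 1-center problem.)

The 1-center on a line is the midpoint of the two extreme points: leftmost at 18, rightmost at 43.
Optimal location = (18 + 43)/2 = 30.5; maximum distance = (43 − 18)/2 = 12.5.

location 30.5, max distance 12.5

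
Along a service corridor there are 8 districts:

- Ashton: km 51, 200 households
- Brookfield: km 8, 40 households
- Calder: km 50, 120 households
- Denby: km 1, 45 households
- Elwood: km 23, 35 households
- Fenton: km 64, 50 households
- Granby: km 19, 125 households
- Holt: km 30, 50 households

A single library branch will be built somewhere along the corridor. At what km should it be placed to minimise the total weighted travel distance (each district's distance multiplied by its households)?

x = 50

For a sum of weighted absolute distances on a line, the optimum is the weighted median (not the mean). Total weight W = 665; half-weight = 332.5.
Sort by position and accumulate weight:
  km 1 (Denby, w=45) → cum 45
  km 8 (Brookfield, w=40) → cum 85
  km 19 (Granby, w=125) → cum 210
  km 23 (Elwood, w=35) → cum 245
  km 30 (Holt, w=50) → cum 295
  km 50 (Calder, w=120) → cum 415  ≥ 332.5 → median here
  km 51 (Ashton, w=200) → cum 615
  km 64 (Fenton, w=50) → cum 665
Optimal location: km 50.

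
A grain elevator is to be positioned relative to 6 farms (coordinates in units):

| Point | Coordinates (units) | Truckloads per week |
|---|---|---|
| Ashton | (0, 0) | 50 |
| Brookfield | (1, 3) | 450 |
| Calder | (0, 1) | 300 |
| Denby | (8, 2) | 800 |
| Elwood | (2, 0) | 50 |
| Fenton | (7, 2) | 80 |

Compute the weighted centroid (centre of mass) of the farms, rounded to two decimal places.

(4.34, 1.97)

The minimiser of Σwᵢ‖p−pᵢ‖² is the weighted centroid p* = (Σwᵢpᵢ)/(Σwᵢ).
Σwᵢ = 1730.
Σwᵢxᵢ = 50·0 + 450·1 + 300·0 + 800·8 + 50·2 + 80·7 = 7510.
Σwᵢyᵢ = 50·0 + 450·3 + 300·1 + 800·2 + 50·0 + 80·2 = 3410.
x* = 7510/1730 = 4.34, y* = 3410/1730 = 1.97.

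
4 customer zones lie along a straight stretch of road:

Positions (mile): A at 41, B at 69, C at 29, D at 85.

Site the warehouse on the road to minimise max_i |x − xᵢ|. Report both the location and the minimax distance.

location 57, max distance 28

The 1-center on a line is the midpoint of the two extreme points: leftmost at 29, rightmost at 85.
Optimal location = (29 + 85)/2 = 57; maximum distance = (85 − 29)/2 = 28.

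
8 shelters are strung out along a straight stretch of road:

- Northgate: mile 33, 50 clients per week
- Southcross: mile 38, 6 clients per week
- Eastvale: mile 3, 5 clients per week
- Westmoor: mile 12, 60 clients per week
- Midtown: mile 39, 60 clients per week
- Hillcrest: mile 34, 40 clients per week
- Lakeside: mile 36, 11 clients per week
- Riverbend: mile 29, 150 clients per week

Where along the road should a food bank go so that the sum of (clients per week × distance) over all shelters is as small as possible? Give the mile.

For a sum of weighted absolute distances on a line, the optimum is the weighted median (not the mean). Total weight W = 382; half-weight = 191.
Sort by position and accumulate weight:
  mile 3 (Eastvale, w=5) → cum 5
  mile 12 (Westmoor, w=60) → cum 65
  mile 29 (Riverbend, w=150) → cum 215  ≥ 191 → median here
  mile 33 (Northgate, w=50) → cum 265
  mile 34 (Hillcrest, w=40) → cum 305
  mile 36 (Lakeside, w=11) → cum 316
  mile 38 (Southcross, w=6) → cum 322
  mile 39 (Midtown, w=60) → cum 382
Optimal location: mile 29.

x = 29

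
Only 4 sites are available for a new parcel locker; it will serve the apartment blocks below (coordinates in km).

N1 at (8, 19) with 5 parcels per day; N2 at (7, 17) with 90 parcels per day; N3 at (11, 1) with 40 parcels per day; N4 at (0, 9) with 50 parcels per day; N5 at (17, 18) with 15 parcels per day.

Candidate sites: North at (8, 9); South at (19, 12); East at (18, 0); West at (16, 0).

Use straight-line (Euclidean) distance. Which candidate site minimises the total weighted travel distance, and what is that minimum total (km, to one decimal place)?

Total weighted distance at each candidate:
  North (8, 9): total = 1708.3
  South (19, 12): total = 2835.9
  East (18, 0): total = 3489.2
  West (16, 0): total = 3226.5
Minimum is at North with total 1708.3 km.

North, total 1708.3 km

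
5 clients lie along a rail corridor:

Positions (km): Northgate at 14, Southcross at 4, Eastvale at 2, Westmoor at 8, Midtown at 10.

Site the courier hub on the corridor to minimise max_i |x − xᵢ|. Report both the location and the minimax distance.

The 1-center on a line is the midpoint of the two extreme points: leftmost at 2, rightmost at 14.
Optimal location = (2 + 14)/2 = 8; maximum distance = (14 − 2)/2 = 6.

location 8, max distance 6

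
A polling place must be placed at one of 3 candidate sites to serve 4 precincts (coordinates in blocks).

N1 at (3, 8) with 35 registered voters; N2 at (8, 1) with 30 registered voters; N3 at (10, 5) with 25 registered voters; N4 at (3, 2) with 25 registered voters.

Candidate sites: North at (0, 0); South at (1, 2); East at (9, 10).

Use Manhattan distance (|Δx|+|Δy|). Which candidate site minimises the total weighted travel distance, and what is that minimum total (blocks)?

Total weighted distance at each candidate:
  North (0, 0): total = 1155
  South (1, 2): total = 870
  East (9, 10): total = 1080
Minimum is at South with total 870 blocks.

South, total 870 blocks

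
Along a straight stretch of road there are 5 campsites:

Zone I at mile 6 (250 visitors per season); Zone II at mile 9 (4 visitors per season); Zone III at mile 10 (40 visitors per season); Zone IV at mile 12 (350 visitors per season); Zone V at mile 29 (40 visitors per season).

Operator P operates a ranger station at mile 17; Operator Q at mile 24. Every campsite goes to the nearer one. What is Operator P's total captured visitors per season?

The indifferent point is the midpoint (17+24)/2 = 20.5; campsites left of it (closer to Operator P at 17) go to Operator P, those right go to Operator Q.
  Zone I at 6 (w=250) → Operator P
  Zone II at 9 (w=4) → Operator P
  Zone III at 10 (w=40) → Operator P
  Zone IV at 12 (w=350) → Operator P
  Zone V at 29 (w=40) → Operator Q
Operator P captures 644; Operator Q captures 40.

644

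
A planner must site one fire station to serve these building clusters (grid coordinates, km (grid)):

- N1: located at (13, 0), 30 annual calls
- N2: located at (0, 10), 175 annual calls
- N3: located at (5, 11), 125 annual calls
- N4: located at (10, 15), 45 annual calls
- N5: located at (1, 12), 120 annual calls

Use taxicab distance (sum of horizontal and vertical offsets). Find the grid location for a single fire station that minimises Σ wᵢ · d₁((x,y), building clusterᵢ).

Manhattan distance separates: Σwᵢ(|x−xᵢ|+|y−yᵢ|) = Σwᵢ|x−xᵢ| + Σwᵢ|y−yᵢ|, so x and y are optimised independently as 1-D weighted medians.
Total weight W = 495; half = 247.5.
x-coordinate, sorted with cumulative weight:
  x=0 (N2, w=175) cum 175
  x=1 (N5, w=120) cum 295  ← median
  x=5 (N3, w=125) cum 420
  x=10 (N4, w=45) cum 465
  x=13 (N1, w=30) cum 495
⇒ x* = 1
y-coordinate, sorted with cumulative weight:
  y=0 (N1, w=30) cum 30
  y=10 (N2, w=175) cum 205
  y=11 (N3, w=125) cum 330  ← median
  y=12 (N5, w=120) cum 450
  y=15 (N4, w=45) cum 495
⇒ y* = 11

(1, 11)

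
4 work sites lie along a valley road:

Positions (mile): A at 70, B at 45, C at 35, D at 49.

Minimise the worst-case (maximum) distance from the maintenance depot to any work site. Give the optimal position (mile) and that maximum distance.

location 52.5, max distance 17.5

The 1-center on a line is the midpoint of the two extreme points: leftmost at 35, rightmost at 70.
Optimal location = (35 + 70)/2 = 52.5; maximum distance = (70 − 35)/2 = 17.5.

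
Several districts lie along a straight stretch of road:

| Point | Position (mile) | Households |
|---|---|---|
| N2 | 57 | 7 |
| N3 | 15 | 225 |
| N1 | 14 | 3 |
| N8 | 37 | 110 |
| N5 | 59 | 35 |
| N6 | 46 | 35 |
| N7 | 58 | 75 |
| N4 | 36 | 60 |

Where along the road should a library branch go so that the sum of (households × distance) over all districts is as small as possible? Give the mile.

x = 36

For a sum of weighted absolute distances on a line, the optimum is the weighted median (not the mean). Total weight W = 550; half-weight = 275.
Sort by position and accumulate weight:
  mile 14 (N1, w=3) → cum 3
  mile 15 (N3, w=225) → cum 228
  mile 36 (N4, w=60) → cum 288  ≥ 275 → median here
  mile 37 (N8, w=110) → cum 398
  mile 46 (N6, w=35) → cum 433
  mile 57 (N2, w=7) → cum 440
  mile 58 (N7, w=75) → cum 515
  mile 59 (N5, w=35) → cum 550
Optimal location: mile 36.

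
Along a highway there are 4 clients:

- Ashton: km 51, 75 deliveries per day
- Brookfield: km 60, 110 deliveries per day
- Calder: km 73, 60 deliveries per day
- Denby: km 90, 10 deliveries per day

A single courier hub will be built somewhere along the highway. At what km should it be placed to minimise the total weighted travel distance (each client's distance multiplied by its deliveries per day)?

For a sum of weighted absolute distances on a line, the optimum is the weighted median (not the mean). Total weight W = 255; half-weight = 127.5.
Sort by position and accumulate weight:
  km 51 (Ashton, w=75) → cum 75
  km 60 (Brookfield, w=110) → cum 185  ≥ 127.5 → median here
  km 73 (Calder, w=60) → cum 245
  km 90 (Denby, w=10) → cum 255
Optimal location: km 60.

x = 60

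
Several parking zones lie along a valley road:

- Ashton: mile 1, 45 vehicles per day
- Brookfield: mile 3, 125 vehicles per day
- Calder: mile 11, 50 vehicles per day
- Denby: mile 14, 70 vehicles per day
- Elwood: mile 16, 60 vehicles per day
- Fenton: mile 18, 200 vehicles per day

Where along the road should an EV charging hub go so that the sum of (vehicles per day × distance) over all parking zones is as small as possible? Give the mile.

x = 14

For a sum of weighted absolute distances on a line, the optimum is the weighted median (not the mean). Total weight W = 550; half-weight = 275.
Sort by position and accumulate weight:
  mile 1 (Ashton, w=45) → cum 45
  mile 3 (Brookfield, w=125) → cum 170
  mile 11 (Calder, w=50) → cum 220
  mile 14 (Denby, w=70) → cum 290  ≥ 275 → median here
  mile 16 (Elwood, w=60) → cum 350
  mile 18 (Fenton, w=200) → cum 550
Optimal location: mile 14.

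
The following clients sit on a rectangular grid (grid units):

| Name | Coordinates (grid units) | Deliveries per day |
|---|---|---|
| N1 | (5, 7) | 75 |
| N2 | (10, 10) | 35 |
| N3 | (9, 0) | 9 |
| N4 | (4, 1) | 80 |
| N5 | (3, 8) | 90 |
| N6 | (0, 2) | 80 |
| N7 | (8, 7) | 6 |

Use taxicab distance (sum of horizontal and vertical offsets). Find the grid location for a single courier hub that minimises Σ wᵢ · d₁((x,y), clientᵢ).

(4, 7)

Manhattan distance separates: Σwᵢ(|x−xᵢ|+|y−yᵢ|) = Σwᵢ|x−xᵢ| + Σwᵢ|y−yᵢ|, so x and y are optimised independently as 1-D weighted medians.
Total weight W = 375; half = 187.5.
x-coordinate, sorted with cumulative weight:
  x=0 (N6, w=80) cum 80
  x=3 (N5, w=90) cum 170
  x=4 (N4, w=80) cum 250  ← median
  x=5 (N1, w=75) cum 325
  x=8 (N7, w=6) cum 331
  x=9 (N3, w=9) cum 340
  x=10 (N2, w=35) cum 375
⇒ x* = 4
y-coordinate, sorted with cumulative weight:
  y=0 (N3, w=9) cum 9
  y=1 (N4, w=80) cum 89
  y=2 (N6, w=80) cum 169
  y=7 (N1, w=75) cum 244  ← median
  y=7 (N7, w=6) cum 250
  y=8 (N5, w=90) cum 340
  y=10 (N2, w=35) cum 375
⇒ y* = 7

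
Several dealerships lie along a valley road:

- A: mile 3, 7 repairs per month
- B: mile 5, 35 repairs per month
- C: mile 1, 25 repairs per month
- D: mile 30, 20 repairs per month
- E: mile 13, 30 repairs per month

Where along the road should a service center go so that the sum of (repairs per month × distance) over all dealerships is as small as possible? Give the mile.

For a sum of weighted absolute distances on a line, the optimum is the weighted median (not the mean). Total weight W = 117; half-weight = 58.5.
Sort by position and accumulate weight:
  mile 1 (C, w=25) → cum 25
  mile 3 (A, w=7) → cum 32
  mile 5 (B, w=35) → cum 67  ≥ 58.5 → median here
  mile 13 (E, w=30) → cum 97
  mile 30 (D, w=20) → cum 117
Optimal location: mile 5.

x = 5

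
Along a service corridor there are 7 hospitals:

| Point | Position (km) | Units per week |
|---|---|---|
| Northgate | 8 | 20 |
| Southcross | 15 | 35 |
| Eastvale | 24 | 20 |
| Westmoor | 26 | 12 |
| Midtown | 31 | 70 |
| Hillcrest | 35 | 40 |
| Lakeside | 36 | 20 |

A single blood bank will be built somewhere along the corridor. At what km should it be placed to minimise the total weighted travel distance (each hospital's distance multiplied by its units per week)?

For a sum of weighted absolute distances on a line, the optimum is the weighted median (not the mean). Total weight W = 217; half-weight = 108.5.
Sort by position and accumulate weight:
  km 8 (Northgate, w=20) → cum 20
  km 15 (Southcross, w=35) → cum 55
  km 24 (Eastvale, w=20) → cum 75
  km 26 (Westmoor, w=12) → cum 87
  km 31 (Midtown, w=70) → cum 157  ≥ 108.5 → median here
  km 35 (Hillcrest, w=40) → cum 197
  km 36 (Lakeside, w=20) → cum 217
Optimal location: km 31.

x = 31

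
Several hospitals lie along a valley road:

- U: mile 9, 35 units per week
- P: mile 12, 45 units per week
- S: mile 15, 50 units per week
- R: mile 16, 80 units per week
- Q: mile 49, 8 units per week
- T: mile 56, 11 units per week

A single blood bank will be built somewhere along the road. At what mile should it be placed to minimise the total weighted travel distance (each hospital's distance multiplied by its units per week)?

For a sum of weighted absolute distances on a line, the optimum is the weighted median (not the mean). Total weight W = 229; half-weight = 114.5.
Sort by position and accumulate weight:
  mile 9 (U, w=35) → cum 35
  mile 12 (P, w=45) → cum 80
  mile 15 (S, w=50) → cum 130  ≥ 114.5 → median here
  mile 16 (R, w=80) → cum 210
  mile 49 (Q, w=8) → cum 218
  mile 56 (T, w=11) → cum 229
Optimal location: mile 15.

x = 15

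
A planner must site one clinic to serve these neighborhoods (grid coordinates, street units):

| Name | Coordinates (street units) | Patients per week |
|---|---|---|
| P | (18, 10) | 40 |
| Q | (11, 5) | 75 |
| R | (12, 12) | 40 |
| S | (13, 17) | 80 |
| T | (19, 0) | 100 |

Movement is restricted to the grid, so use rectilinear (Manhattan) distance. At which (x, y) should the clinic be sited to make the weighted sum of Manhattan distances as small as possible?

Manhattan distance separates: Σwᵢ(|x−xᵢ|+|y−yᵢ|) = Σwᵢ|x−xᵢ| + Σwᵢ|y−yᵢ|, so x and y are optimised independently as 1-D weighted medians.
Total weight W = 335; half = 167.5.
x-coordinate, sorted with cumulative weight:
  x=11 (Q, w=75) cum 75
  x=12 (R, w=40) cum 115
  x=13 (S, w=80) cum 195  ← median
  x=18 (P, w=40) cum 235
  x=19 (T, w=100) cum 335
⇒ x* = 13
y-coordinate, sorted with cumulative weight:
  y=0 (T, w=100) cum 100
  y=5 (Q, w=75) cum 175  ← median
  y=10 (P, w=40) cum 215
  y=12 (R, w=40) cum 255
  y=17 (S, w=80) cum 335
⇒ y* = 5

(13, 5)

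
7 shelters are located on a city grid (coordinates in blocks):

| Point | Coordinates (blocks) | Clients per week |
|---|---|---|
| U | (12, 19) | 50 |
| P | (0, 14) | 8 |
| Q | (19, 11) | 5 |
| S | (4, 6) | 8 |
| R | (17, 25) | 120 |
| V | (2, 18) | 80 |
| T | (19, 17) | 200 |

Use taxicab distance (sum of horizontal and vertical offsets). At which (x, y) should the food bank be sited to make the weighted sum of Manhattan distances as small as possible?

(17, 18)

Manhattan distance separates: Σwᵢ(|x−xᵢ|+|y−yᵢ|) = Σwᵢ|x−xᵢ| + Σwᵢ|y−yᵢ|, so x and y are optimised independently as 1-D weighted medians.
Total weight W = 471; half = 235.5.
x-coordinate, sorted with cumulative weight:
  x=0 (P, w=8) cum 8
  x=2 (V, w=80) cum 88
  x=4 (S, w=8) cum 96
  x=12 (U, w=50) cum 146
  x=17 (R, w=120) cum 266  ← median
  x=19 (Q, w=5) cum 271
  x=19 (T, w=200) cum 471
⇒ x* = 17
y-coordinate, sorted with cumulative weight:
  y=6 (S, w=8) cum 8
  y=11 (Q, w=5) cum 13
  y=14 (P, w=8) cum 21
  y=17 (T, w=200) cum 221
  y=18 (V, w=80) cum 301  ← median
  y=19 (U, w=50) cum 351
  y=25 (R, w=120) cum 471
⇒ y* = 18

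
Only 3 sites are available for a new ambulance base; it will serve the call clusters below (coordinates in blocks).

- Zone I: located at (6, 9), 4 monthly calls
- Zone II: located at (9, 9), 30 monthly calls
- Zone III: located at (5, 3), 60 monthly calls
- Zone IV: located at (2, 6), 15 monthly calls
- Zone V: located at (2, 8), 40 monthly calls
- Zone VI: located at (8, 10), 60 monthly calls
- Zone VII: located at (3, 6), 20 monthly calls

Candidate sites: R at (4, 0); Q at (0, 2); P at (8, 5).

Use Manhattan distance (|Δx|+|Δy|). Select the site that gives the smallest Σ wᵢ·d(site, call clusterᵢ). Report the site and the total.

Total weighted distance at each candidate:
  R (4, 0): total = 2204
  Q (0, 2): total = 2402
  P (8, 5): total = 1359
Minimum is at P with total 1359 blocks.

P, total 1359 blocks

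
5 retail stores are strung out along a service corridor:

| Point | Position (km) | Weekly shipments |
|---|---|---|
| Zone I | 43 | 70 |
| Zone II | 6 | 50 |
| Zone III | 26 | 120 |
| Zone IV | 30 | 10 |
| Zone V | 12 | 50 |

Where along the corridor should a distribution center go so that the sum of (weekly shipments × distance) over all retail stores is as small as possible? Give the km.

For a sum of weighted absolute distances on a line, the optimum is the weighted median (not the mean). Total weight W = 300; half-weight = 150.
Sort by position and accumulate weight:
  km 6 (Zone II, w=50) → cum 50
  km 12 (Zone V, w=50) → cum 100
  km 26 (Zone III, w=120) → cum 220  ≥ 150 → median here
  km 30 (Zone IV, w=10) → cum 230
  km 43 (Zone I, w=70) → cum 300
Optimal location: km 26.

x = 26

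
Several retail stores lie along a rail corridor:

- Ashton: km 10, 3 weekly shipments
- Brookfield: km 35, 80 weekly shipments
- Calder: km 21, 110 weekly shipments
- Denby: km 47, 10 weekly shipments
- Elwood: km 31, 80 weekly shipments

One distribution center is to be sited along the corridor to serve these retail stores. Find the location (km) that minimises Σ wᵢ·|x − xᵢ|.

x = 31

For a sum of weighted absolute distances on a line, the optimum is the weighted median (not the mean). Total weight W = 283; half-weight = 141.5.
Sort by position and accumulate weight:
  km 10 (Ashton, w=3) → cum 3
  km 21 (Calder, w=110) → cum 113
  km 31 (Elwood, w=80) → cum 193  ≥ 141.5 → median here
  km 35 (Brookfield, w=80) → cum 273
  km 47 (Denby, w=10) → cum 283
Optimal location: km 31.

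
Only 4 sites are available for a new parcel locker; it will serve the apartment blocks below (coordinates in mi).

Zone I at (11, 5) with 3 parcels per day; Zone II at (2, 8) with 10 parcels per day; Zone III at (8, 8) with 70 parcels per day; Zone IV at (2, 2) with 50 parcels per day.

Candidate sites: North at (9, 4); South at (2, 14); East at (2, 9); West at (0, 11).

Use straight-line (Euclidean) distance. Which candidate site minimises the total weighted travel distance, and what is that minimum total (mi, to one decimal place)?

Total weighted distance at each candidate:
  North (9, 4): total = 740.0
  South (2, 14): total = 1292.2
  East (2, 9): total = 815.3
  West (0, 11): total = 1132.7
Minimum is at North with total 740.0 mi.

North, total 740.0 mi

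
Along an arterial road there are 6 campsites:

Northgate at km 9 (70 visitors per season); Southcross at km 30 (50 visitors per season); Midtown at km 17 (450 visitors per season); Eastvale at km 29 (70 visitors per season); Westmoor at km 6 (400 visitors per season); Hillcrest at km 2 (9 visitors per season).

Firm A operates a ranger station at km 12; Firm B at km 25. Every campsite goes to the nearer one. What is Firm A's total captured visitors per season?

929

The indifferent point is the midpoint (12+25)/2 = 18.5; campsites left of it (closer to Firm A at 12) go to Firm A, those right go to Firm B.
  Hillcrest at 2 (w=9) → Firm A
  Westmoor at 6 (w=400) → Firm A
  Northgate at 9 (w=70) → Firm A
  Midtown at 17 (w=450) → Firm A
  Eastvale at 29 (w=70) → Firm B
  Southcross at 30 (w=50) → Firm B
Firm A captures 929; Firm B captures 120.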